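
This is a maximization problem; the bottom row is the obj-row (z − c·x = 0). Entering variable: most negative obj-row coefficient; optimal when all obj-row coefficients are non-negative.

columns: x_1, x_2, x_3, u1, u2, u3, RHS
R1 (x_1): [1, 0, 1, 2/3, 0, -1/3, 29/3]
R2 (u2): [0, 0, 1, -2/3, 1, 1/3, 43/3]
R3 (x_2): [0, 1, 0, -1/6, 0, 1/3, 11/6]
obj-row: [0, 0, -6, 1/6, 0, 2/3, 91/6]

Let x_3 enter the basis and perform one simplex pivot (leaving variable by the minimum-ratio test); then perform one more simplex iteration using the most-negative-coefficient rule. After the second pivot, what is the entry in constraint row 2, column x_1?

-1

Ratio test on column x_3 — row 1: (29/3)/1 = 29/3; row 2: (43/3)/1 = 43/3; row 3: entry 0 ≤ 0. Minimum is 29/3 at row 1 (x_1 leaves); pivot element 1.
Divide row 1 by 1; eliminate column x_3 from the other rows.
Second iteration: most negative obj-row entry is -4/3 in column u3, so u3 enters.
Ratio test on column u3 — row 1: entry -1/3 ≤ 0; row 2: (14/3)/(2/3) = 7; row 3: (11/6)/(1/3) = 11/2. Minimum is 11/2 at row 3 (x_2 leaves); pivot element 1/3.
Divide row 3 by 1/3; eliminate column u3 from the other rows.
After both pivots, the entry at constraint row 2, column x_1 is -1.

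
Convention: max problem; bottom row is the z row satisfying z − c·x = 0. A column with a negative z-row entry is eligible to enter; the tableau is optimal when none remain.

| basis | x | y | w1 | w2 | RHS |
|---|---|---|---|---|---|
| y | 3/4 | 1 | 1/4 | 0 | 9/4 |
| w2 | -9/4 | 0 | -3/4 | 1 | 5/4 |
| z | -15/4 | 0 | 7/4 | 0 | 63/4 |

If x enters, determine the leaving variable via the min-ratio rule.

Column x entries and ratios — y: (9/4)/(3/4) = 3; w2: -9/4 ≤ 0, skip.
Smallest ratio is 3 in the row of y, so y leaves.

y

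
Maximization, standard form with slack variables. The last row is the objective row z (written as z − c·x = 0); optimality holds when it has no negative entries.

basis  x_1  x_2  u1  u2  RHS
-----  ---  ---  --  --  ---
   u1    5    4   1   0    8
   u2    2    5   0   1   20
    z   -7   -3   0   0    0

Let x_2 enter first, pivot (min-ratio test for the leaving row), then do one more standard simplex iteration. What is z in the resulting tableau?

Ratio test on column x_2 — row 1: 8/4 = 2; row 2: 20/5 = 4. Minimum is 2 at row 1 (u1 leaves); pivot element 4.
Pivot on row 1; the z-row RHS becomes 0 − (-3)·2 = 6.
Next entering variable (most negative z-row entry -13/4): x_1.
Ratio test on column x_1 — row 1: 2/(5/4) = 8/5; row 2: entry -17/4 ≤ 0. Minimum is 8/5 at row 1 (x_2 leaves); pivot element 5/4.
After the second pivot the z-row RHS is 6 − (-13/4)·(8/5) = 56/5.

56/5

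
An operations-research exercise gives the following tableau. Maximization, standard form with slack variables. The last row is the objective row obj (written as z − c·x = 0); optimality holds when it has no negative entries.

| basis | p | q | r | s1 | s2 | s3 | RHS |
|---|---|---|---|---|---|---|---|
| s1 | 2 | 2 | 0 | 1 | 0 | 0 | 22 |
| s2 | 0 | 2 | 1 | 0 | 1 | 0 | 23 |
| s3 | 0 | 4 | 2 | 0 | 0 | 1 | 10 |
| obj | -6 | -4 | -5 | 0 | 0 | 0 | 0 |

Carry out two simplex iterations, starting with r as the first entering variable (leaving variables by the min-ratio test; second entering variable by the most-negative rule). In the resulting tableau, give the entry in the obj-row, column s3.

5/2

Ratio test on column r — row 1: entry 0 ≤ 0; row 2: 23/1 = 23; row 3: 10/2 = 5. Minimum is 5 at row 3 (s3 leaves); pivot element 2.
Divide row 3 by 2; eliminate column r from the other rows.
Second iteration: most negative obj-row entry is -6 in column p, so p enters.
Ratio test on column p — row 1: 22/2 = 11; row 2: entry 0 ≤ 0; row 3: entry 0 ≤ 0. Minimum is 11 at row 1 (s1 leaves); pivot element 2.
Divide row 1 by 2; eliminate column p from the other rows.
After both pivots, the entry at the obj-row, column s3 is 5/2.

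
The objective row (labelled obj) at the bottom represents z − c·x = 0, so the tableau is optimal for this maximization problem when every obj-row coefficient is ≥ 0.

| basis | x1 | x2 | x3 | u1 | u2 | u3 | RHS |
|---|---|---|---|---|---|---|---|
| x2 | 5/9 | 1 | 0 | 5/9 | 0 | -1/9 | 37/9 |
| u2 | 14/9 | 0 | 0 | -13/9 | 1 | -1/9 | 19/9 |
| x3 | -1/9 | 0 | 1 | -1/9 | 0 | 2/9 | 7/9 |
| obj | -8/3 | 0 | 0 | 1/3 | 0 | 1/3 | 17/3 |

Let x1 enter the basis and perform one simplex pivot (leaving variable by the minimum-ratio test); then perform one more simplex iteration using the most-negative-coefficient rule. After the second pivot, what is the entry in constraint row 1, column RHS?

47/15

Ratio test on column x1 — row 1: (37/9)/(5/9) = 37/5; row 2: (19/9)/(14/9) = 19/14; row 3: entry -1/9 ≤ 0. Minimum is 19/14 at row 2 (u2 leaves); pivot element 14/9.
Divide row 2 by 14/9; eliminate column x1 from the other rows.
Second iteration: most negative obj-row entry is -15/7 in column u1, so u1 enters.
Ratio test on column u1 — row 1: (47/14)/(15/14) = 47/15; row 2: entry -13/14 ≤ 0; row 3: entry -3/14 ≤ 0. Minimum is 47/15 at row 1 (x2 leaves); pivot element 15/14.
Divide row 1 by 15/14; eliminate column u1 from the other rows.
After both pivots, the entry at constraint row 1, column RHS is 47/15.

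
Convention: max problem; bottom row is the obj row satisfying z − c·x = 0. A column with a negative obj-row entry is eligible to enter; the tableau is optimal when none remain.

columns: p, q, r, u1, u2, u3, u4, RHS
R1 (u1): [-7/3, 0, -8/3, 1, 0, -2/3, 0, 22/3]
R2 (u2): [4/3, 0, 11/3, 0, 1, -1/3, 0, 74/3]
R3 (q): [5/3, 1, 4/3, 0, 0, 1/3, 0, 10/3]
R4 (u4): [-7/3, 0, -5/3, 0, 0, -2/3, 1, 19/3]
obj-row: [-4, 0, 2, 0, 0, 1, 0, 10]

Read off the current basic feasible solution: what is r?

r is not in the basis, so in the current basic feasible solution r = 0.

0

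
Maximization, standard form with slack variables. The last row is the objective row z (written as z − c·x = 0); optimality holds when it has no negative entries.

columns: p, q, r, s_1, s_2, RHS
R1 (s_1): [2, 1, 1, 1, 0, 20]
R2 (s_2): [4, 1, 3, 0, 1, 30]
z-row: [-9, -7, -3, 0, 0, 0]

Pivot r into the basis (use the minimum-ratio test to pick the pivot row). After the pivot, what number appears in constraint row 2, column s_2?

1/3

Ratio test on column r — row 1: 20/1 = 20; row 2: 30/3 = 10. Minimum is 10 at row 2 (s_2 leaves); pivot element 3.
Divide row 2 by 3; eliminate column r from the other rows.
In the new row 2, the s_2 entry is the old entry divided by the pivot: 1/3 = 1/3.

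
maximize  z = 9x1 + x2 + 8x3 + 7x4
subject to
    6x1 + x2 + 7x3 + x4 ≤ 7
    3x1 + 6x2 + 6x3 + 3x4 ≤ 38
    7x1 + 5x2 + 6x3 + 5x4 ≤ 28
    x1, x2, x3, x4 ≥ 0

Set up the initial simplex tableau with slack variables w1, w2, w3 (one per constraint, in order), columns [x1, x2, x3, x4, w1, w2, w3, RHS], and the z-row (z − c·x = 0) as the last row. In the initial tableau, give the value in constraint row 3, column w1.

0

Slack w1 belongs to constraint 1; its column is the unit vector e_1, so the entry in row 3 is 0.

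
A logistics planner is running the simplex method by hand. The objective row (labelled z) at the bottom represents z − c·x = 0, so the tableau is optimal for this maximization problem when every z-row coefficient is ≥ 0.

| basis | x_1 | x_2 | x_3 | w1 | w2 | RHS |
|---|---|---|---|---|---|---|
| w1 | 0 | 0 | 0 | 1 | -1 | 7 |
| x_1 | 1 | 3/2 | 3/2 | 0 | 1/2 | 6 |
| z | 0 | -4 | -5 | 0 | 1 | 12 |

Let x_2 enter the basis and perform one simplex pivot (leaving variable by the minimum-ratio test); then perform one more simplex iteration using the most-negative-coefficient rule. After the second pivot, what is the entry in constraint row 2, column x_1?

Ratio test on column x_2 — row 1: entry 0 ≤ 0; row 2: 6/(3/2) = 4. Minimum is 4 at row 2 (x_1 leaves); pivot element 3/2.
Divide row 2 by 3/2; eliminate column x_2 from the other rows.
Second iteration: most negative z-row entry is -1 in column x_3, so x_3 enters.
Ratio test on column x_3 — row 1: entry 0 ≤ 0; row 2: 4/1 = 4. Minimum is 4 at row 2 (x_2 leaves); pivot element 1.
Divide row 2 by 1; eliminate column x_3 from the other rows.
After both pivots, the entry at constraint row 2, column x_1 is 2/3.

2/3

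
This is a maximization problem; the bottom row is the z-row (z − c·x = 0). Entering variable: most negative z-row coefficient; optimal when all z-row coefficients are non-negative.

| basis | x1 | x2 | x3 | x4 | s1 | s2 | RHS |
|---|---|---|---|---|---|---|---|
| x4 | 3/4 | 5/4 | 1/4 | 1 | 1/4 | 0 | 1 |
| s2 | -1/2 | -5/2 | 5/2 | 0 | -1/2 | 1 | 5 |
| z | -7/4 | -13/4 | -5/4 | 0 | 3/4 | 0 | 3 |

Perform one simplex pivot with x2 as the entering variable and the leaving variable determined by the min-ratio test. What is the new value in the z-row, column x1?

Ratio test on column x2 — row 1: 1/(5/4) = 4/5; row 2: entry -5/2 ≤ 0. Minimum is 4/5 at row 1 (x4 leaves); pivot element 5/4.
Divide row 1 by 5/4; eliminate column x2 from the other rows.
z-row update in column x1: -7/4 − (-13/4)·(3/5) = 1/5.

1/5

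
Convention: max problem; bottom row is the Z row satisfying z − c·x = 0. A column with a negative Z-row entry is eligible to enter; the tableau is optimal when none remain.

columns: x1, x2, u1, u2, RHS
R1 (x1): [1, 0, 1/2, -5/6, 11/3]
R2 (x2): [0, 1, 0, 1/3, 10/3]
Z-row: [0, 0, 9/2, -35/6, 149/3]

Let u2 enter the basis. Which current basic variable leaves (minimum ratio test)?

x2

Column u2 entries and ratios — x1: -5/6 ≤ 0, skip; x2: (10/3)/(1/3) = 10.
Smallest ratio is 10 in the row of x2, so x2 leaves.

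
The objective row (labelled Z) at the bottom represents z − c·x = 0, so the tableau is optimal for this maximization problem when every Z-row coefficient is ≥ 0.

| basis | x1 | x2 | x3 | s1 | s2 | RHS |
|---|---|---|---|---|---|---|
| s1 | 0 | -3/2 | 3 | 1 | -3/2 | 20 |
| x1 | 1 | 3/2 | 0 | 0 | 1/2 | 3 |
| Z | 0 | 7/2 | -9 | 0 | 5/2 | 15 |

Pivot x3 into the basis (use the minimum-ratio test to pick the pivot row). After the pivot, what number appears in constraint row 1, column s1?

Ratio test on column x3 — row 1: 20/3 = 20/3; row 2: entry 0 ≤ 0. Minimum is 20/3 at row 1 (s1 leaves); pivot element 3.
Divide row 1 by 3; eliminate column x3 from the other rows.
In the new row 1, the s1 entry is the old entry divided by the pivot: 1/3 = 1/3.

1/3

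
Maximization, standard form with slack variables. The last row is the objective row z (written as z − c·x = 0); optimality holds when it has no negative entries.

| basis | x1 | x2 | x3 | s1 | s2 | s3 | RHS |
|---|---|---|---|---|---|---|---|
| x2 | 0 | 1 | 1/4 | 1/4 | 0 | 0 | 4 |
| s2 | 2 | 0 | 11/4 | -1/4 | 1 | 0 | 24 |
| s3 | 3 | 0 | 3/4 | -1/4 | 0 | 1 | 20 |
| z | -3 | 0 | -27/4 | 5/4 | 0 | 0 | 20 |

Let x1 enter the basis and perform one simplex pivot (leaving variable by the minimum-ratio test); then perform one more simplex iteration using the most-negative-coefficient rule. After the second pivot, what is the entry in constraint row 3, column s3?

11/27

Ratio test on column x1 — row 1: entry 0 ≤ 0; row 2: 24/2 = 12; row 3: 20/3 = 20/3. Minimum is 20/3 at row 3 (s3 leaves); pivot element 3.
Divide row 3 by 3; eliminate column x1 from the other rows.
Second iteration: most negative z-row entry is -6 in column x3, so x3 enters.
Ratio test on column x3 — row 1: 4/(1/4) = 16; row 2: (32/3)/(9/4) = 128/27; row 3: (20/3)/(1/4) = 80/3. Minimum is 128/27 at row 2 (s2 leaves); pivot element 9/4.
Divide row 2 by 9/4; eliminate column x3 from the other rows.
After both pivots, the entry at constraint row 3, column s3 is 11/27.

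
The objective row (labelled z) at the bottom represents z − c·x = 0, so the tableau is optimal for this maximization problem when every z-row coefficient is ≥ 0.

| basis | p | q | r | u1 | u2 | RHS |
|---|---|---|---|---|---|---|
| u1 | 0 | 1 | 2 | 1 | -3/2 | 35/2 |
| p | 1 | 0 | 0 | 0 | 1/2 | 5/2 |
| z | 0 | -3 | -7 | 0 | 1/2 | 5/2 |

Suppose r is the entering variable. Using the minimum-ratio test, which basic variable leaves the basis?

u1

Column r entries and ratios — u1: (35/2)/2 = 35/4; p: 0 ≤ 0, skip.
Smallest ratio is 35/4 in the row of u1, so u1 leaves.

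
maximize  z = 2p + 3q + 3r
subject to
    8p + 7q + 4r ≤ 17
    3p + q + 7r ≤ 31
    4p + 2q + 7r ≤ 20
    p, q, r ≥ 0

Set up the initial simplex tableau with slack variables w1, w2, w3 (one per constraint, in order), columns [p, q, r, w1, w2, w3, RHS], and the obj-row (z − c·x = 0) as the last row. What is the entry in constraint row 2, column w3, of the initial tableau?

0

Slack w3 belongs to constraint 3; its column is the unit vector e_3, so the entry in row 2 is 0.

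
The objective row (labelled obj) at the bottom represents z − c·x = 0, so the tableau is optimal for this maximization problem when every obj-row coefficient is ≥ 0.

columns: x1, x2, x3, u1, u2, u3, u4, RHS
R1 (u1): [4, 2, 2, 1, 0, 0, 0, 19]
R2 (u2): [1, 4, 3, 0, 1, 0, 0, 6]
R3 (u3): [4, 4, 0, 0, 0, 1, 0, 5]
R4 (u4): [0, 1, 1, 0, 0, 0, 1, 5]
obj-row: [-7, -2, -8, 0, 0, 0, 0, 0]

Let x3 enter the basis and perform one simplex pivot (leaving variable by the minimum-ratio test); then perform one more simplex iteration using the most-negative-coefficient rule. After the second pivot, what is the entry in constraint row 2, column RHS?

Ratio test on column x3 — row 1: 19/2 = 19/2; row 2: 6/3 = 2; row 3: entry 0 ≤ 0; row 4: 5/1 = 5. Minimum is 2 at row 2 (u2 leaves); pivot element 3.
Divide row 2 by 3; eliminate column x3 from the other rows.
Second iteration: most negative obj-row entry is -13/3 in column x1, so x1 enters.
Ratio test on column x1 — row 1: 15/(10/3) = 9/2; row 2: 2/(1/3) = 6; row 3: 5/4 = 5/4; row 4: entry -1/3 ≤ 0. Minimum is 5/4 at row 3 (u3 leaves); pivot element 4.
Divide row 3 by 4; eliminate column x1 from the other rows.
After both pivots, the entry at constraint row 2, column RHS is 19/12.

19/12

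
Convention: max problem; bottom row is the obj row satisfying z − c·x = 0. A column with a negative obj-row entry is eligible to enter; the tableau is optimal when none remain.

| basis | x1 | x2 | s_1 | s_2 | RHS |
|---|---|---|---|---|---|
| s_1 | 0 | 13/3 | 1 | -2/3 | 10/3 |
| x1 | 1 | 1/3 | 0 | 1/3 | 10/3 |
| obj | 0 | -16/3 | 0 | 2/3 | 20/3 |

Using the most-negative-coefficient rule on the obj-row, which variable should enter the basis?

Negative obj-row entries: x2: -16/3.
The most negative is -16/3 in column x2, so x2 enters.

x2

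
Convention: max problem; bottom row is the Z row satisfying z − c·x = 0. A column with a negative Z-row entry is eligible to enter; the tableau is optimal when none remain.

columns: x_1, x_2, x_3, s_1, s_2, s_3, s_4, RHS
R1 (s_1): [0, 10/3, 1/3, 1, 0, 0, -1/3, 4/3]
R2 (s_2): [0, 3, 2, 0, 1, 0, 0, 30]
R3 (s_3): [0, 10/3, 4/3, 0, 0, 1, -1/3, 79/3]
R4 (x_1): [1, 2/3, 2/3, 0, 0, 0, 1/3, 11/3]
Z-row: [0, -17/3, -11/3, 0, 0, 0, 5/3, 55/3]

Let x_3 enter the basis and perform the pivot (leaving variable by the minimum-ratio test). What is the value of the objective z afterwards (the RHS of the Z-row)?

33

Ratio test on column x_3 — row 1: (4/3)/(1/3) = 4; row 2: 30/2 = 15; row 3: (79/3)/(4/3) = 79/4; row 4: (11/3)/(2/3) = 11/2. Minimum is 4 at row 1 (s_1 leaves); pivot element 1/3.
Pivot on row 1; the Z-row RHS becomes 55/3 − (-11/3)·4 = 33.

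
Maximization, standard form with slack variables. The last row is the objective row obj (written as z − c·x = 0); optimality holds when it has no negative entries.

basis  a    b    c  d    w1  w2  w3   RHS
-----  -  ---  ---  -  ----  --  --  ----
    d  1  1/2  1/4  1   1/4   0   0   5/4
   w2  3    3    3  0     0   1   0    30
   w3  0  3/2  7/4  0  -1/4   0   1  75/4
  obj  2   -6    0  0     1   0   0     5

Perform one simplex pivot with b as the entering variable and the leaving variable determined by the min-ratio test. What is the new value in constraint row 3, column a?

Ratio test on column b — row 1: (5/4)/(1/2) = 5/2; row 2: 30/3 = 10; row 3: (75/4)/(3/2) = 25/2. Minimum is 5/2 at row 1 (d leaves); pivot element 1/2.
Divide row 1 by 1/2; eliminate column b from the other rows.
Row 3 update in column a: 0 − (3/2)·2 = -3.

-3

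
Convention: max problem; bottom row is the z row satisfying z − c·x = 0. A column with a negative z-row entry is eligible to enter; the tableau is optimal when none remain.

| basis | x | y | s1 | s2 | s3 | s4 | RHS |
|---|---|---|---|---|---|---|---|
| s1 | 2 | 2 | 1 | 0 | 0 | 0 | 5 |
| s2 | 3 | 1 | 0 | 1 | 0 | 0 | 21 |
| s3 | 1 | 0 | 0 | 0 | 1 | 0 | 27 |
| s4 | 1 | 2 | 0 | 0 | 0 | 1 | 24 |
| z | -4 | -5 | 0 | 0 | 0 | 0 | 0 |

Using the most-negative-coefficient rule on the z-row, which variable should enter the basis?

y

Negative z-row entries: x: -4, y: -5.
The most negative is -5 in column y, so y enters.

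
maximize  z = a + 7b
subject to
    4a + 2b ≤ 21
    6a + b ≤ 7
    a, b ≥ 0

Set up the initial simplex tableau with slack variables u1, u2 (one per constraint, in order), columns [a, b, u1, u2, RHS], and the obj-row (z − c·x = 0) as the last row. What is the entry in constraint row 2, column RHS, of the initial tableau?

The RHS of constraint 2 is b_2 = 7.

7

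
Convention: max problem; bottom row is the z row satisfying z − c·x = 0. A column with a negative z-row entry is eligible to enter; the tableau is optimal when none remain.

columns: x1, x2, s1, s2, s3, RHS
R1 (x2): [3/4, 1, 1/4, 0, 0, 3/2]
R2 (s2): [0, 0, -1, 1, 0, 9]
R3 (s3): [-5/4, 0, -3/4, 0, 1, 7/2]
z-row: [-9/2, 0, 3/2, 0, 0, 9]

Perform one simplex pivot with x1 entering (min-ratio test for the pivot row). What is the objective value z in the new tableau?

18

Ratio test on column x1 — row 1: (3/2)/(3/4) = 2; row 2: entry 0 ≤ 0; row 3: entry -5/4 ≤ 0. Minimum is 2 at row 1 (x2 leaves); pivot element 3/4.
Pivot on row 1; the z-row RHS becomes 9 − (-9/2)·2 = 18.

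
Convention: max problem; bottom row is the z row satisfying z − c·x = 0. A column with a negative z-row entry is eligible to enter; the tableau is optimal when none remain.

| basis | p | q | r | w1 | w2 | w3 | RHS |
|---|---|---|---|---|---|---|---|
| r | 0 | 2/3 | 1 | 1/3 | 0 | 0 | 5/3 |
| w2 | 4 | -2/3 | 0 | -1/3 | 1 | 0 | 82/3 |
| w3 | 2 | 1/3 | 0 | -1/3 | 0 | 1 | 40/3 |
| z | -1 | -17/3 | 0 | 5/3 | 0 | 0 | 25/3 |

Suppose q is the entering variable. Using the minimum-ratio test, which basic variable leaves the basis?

Column q entries and ratios — r: (5/3)/(2/3) = 5/2; w2: -2/3 ≤ 0, skip; w3: (40/3)/(1/3) = 40.
Smallest ratio is 5/2 in the row of r, so r leaves.

r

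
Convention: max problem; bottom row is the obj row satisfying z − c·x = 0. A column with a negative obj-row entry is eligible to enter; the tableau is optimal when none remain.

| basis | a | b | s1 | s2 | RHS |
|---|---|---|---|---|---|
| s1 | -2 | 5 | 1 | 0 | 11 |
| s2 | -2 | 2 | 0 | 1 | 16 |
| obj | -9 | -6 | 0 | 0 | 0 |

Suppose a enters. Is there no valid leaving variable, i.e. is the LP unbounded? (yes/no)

yes

Every constraint-row entry in column a is ≤ 0, so increasing a is unbounded.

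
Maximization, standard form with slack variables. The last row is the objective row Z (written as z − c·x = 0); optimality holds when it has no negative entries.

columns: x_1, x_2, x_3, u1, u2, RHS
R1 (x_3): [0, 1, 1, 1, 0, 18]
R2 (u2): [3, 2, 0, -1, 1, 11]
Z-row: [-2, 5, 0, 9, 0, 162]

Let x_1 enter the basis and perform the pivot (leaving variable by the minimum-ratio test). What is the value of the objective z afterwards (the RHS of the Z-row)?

508/3

Ratio test on column x_1 — row 1: entry 0 ≤ 0; row 2: 11/3 = 11/3. Minimum is 11/3 at row 2 (u2 leaves); pivot element 3.
Pivot on row 2; the Z-row RHS becomes 162 − (-2)·(11/3) = 508/3.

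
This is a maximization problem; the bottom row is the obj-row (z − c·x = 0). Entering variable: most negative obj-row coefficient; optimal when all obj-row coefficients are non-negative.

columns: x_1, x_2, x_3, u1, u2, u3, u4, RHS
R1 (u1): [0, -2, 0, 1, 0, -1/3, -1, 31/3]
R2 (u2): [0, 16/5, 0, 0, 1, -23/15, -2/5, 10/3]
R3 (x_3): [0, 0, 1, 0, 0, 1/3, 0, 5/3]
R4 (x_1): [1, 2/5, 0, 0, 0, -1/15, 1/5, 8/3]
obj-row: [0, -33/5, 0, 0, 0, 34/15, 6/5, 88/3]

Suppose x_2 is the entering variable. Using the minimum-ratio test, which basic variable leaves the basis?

Column x_2 entries and ratios — u1: -2 ≤ 0, skip; u2: (10/3)/(16/5) = 25/24; x_3: 0 ≤ 0, skip; x_1: (8/3)/(2/5) = 20/3.
Smallest ratio is 25/24 in the row of u2, so u2 leaves.

u2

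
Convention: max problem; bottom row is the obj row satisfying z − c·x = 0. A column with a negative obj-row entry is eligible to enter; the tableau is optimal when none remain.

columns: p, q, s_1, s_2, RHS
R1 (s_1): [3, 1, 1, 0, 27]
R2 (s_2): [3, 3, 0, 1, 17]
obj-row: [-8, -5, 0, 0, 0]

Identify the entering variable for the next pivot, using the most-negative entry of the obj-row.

Negative obj-row entries: p: -8, q: -5.
The most negative is -8 in column p, so p enters.

p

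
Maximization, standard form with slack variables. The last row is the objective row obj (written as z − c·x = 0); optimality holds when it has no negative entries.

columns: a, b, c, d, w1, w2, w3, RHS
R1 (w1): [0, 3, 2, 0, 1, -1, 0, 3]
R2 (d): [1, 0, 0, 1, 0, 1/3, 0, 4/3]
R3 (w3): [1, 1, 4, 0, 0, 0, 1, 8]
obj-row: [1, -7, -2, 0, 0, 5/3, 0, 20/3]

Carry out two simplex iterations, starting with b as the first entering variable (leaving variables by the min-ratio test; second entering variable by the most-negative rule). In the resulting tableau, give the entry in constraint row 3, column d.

Ratio test on column b — row 1: 3/3 = 1; row 2: entry 0 ≤ 0; row 3: 8/1 = 8. Minimum is 1 at row 1 (w1 leaves); pivot element 3.
Divide row 1 by 3; eliminate column b from the other rows.
Second iteration: most negative obj-row entry is -2/3 in column w2, so w2 enters.
Ratio test on column w2 — row 1: entry -1/3 ≤ 0; row 2: (4/3)/(1/3) = 4; row 3: 7/(1/3) = 21. Minimum is 4 at row 2 (d leaves); pivot element 1/3.
Divide row 2 by 1/3; eliminate column w2 from the other rows.
After both pivots, the entry at constraint row 3, column d is -1.

-1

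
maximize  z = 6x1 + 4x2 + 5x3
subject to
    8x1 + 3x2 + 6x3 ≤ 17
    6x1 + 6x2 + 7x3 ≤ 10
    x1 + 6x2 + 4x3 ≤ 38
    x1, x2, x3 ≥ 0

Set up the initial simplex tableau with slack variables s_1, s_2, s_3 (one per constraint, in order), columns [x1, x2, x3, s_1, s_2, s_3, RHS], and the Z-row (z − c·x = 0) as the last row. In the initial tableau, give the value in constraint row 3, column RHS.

38

The RHS of constraint 3 is b_3 = 38.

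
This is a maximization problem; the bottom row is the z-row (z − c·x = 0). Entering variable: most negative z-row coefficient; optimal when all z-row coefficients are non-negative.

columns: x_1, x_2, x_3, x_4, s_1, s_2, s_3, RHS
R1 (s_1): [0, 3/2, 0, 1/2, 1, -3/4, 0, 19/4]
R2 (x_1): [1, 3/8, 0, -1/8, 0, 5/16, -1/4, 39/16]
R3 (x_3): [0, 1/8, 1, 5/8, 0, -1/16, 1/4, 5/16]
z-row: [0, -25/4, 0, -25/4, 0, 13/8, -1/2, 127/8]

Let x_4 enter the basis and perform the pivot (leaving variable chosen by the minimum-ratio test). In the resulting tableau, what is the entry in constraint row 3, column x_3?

Ratio test on column x_4 — row 1: (19/4)/(1/2) = 19/2; row 2: entry -1/8 ≤ 0; row 3: (5/16)/(5/8) = 1/2. Minimum is 1/2 at row 3 (x_3 leaves); pivot element 5/8.
Divide row 3 by 5/8; eliminate column x_4 from the other rows.
In the new row 3, the x_3 entry is the old entry divided by the pivot: 1/(5/8) = 8/5.

8/5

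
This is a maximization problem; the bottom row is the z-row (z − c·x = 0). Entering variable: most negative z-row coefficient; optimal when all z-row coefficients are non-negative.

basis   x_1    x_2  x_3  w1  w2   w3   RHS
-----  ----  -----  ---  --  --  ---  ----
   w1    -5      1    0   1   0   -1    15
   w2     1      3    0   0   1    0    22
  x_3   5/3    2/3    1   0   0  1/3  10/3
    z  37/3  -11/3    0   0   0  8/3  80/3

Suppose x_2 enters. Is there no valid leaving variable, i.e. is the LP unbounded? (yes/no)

no

Column x_2 has positive entries in row(s) 1, 2, 3, so the ratio test bounds it — not unbounded.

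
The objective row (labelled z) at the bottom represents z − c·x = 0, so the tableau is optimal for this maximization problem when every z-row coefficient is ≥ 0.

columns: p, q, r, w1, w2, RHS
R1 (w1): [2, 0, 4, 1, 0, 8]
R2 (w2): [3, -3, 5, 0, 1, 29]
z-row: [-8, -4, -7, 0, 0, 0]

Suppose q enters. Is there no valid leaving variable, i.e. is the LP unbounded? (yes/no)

Every constraint-row entry in column q is ≤ 0, so increasing q is unbounded.

yes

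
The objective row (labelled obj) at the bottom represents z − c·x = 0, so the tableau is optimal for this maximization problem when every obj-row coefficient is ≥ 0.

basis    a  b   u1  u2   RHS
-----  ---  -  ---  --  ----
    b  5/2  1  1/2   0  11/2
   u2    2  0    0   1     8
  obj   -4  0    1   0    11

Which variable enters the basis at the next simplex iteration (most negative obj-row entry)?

Negative obj-row entries: a: -4.
The most negative is -4 in column a, so a enters.

a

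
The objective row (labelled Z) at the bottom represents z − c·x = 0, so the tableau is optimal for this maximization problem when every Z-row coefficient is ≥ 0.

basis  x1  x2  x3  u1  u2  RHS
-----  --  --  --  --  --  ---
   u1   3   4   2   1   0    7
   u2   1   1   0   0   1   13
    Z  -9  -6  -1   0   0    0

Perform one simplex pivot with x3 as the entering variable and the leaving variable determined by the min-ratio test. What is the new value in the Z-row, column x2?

Ratio test on column x3 — row 1: 7/2 = 7/2; row 2: entry 0 ≤ 0. Minimum is 7/2 at row 1 (u1 leaves); pivot element 2.
Divide row 1 by 2; eliminate column x3 from the other rows.
Z-row update in column x2: -6 − (-1)·2 = -4.

-4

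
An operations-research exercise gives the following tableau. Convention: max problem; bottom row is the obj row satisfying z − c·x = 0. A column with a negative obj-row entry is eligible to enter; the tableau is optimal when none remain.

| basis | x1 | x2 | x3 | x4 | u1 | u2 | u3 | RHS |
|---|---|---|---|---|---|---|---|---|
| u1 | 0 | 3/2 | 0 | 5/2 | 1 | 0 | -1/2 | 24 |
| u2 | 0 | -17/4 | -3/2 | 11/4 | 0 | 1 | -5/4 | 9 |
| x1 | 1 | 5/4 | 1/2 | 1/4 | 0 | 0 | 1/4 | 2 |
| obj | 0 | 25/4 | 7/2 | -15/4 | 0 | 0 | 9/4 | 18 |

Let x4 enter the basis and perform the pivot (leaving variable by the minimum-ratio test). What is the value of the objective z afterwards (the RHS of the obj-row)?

Ratio test on column x4 — row 1: 24/(5/2) = 48/5; row 2: 9/(11/4) = 36/11; row 3: 2/(1/4) = 8. Minimum is 36/11 at row 2 (u2 leaves); pivot element 11/4.
Pivot on row 2; the obj-row RHS becomes 18 − (-15/4)·(36/11) = 333/11.

333/11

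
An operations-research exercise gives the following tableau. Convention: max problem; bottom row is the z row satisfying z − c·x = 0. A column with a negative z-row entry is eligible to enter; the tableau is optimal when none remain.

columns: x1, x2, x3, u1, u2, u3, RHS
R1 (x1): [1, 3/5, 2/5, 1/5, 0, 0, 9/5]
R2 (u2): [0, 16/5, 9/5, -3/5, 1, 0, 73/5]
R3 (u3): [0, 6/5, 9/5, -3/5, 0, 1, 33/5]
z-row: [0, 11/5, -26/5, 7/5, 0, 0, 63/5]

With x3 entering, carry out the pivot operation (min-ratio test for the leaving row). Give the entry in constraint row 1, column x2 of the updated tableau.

1/3

Ratio test on column x3 — row 1: (9/5)/(2/5) = 9/2; row 2: (73/5)/(9/5) = 73/9; row 3: (33/5)/(9/5) = 11/3. Minimum is 11/3 at row 3 (u3 leaves); pivot element 9/5.
Divide row 3 by 9/5; eliminate column x3 from the other rows.
Row 1 update in column x2: 3/5 − (2/5)·(2/3) = 1/3.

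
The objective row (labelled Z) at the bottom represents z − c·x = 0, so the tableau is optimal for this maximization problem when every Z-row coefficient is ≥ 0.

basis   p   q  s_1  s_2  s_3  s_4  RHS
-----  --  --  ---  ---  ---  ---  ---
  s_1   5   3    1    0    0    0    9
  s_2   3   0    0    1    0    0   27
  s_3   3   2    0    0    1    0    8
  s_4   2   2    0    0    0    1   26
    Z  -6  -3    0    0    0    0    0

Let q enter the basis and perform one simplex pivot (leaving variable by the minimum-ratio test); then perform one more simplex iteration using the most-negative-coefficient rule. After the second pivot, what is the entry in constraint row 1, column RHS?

Ratio test on column q — row 1: 9/3 = 3; row 2: entry 0 ≤ 0; row 3: 8/2 = 4; row 4: 26/2 = 13. Minimum is 3 at row 1 (s_1 leaves); pivot element 3.
Divide row 1 by 3; eliminate column q from the other rows.
Second iteration: most negative Z-row entry is -1 in column p, so p enters.
Ratio test on column p — row 1: 3/(5/3) = 9/5; row 2: 27/3 = 9; row 3: entry -1/3 ≤ 0; row 4: entry -4/3 ≤ 0. Minimum is 9/5 at row 1 (q leaves); pivot element 5/3.
Divide row 1 by 5/3; eliminate column p from the other rows.
After both pivots, the entry at constraint row 1, column RHS is 9/5.

9/5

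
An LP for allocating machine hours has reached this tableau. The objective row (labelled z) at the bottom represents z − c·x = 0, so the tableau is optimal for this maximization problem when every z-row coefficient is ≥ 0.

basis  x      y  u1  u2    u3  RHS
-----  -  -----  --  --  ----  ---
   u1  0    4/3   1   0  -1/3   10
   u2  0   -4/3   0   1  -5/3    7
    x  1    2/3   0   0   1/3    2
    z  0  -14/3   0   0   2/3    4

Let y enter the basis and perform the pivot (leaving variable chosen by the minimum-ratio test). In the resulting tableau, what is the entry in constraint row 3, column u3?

Ratio test on column y — row 1: 10/(4/3) = 15/2; row 2: entry -4/3 ≤ 0; row 3: 2/(2/3) = 3. Minimum is 3 at row 3 (x leaves); pivot element 2/3.
Divide row 3 by 2/3; eliminate column y from the other rows.
In the new row 3, the u3 entry is the old entry divided by the pivot: (1/3)/(2/3) = 1/2.

1/2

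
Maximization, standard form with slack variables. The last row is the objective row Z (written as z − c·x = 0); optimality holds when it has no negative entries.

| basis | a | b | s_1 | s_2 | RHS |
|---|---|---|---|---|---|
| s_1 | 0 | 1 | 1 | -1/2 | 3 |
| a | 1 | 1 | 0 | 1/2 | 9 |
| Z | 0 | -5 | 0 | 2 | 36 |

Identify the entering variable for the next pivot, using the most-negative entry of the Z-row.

b

Negative Z-row entries: b: -5.
The most negative is -5 in column b, so b enters.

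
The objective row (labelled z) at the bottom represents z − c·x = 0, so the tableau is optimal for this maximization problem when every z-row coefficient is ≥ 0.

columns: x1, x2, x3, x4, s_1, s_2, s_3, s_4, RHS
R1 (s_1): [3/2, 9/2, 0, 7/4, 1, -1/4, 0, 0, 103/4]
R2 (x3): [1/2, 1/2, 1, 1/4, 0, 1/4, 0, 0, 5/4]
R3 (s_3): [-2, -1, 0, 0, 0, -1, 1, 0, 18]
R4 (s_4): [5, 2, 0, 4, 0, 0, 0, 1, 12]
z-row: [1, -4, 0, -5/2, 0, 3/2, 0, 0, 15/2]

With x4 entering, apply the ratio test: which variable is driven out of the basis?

Column x4 entries and ratios — s_1: (103/4)/(7/4) = 103/7; x3: (5/4)/(1/4) = 5; s_3: 0 ≤ 0, skip; s_4: 12/4 = 3.
Smallest ratio is 3 in the row of s_4, so s_4 leaves.

s_4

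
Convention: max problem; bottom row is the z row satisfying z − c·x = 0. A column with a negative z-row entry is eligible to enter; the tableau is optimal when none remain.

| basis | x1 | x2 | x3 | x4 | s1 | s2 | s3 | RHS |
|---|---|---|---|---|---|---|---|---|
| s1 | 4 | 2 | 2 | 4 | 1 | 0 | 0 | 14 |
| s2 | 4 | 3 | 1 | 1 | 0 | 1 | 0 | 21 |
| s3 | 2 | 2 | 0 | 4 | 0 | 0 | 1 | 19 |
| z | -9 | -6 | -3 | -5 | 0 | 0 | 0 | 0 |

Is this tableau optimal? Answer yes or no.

The z-row has a negative entry -9 in column x1, so it is not optimal.

no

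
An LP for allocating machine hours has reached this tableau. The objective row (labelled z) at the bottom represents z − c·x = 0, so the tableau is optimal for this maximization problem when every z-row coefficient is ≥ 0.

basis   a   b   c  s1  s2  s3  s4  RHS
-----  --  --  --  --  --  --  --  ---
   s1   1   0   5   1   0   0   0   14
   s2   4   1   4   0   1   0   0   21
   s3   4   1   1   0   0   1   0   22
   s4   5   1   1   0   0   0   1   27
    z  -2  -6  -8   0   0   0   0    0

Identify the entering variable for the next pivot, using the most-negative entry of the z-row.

c

Negative z-row entries: a: -2, b: -6, c: -8.
The most negative is -8 in column c, so c enters.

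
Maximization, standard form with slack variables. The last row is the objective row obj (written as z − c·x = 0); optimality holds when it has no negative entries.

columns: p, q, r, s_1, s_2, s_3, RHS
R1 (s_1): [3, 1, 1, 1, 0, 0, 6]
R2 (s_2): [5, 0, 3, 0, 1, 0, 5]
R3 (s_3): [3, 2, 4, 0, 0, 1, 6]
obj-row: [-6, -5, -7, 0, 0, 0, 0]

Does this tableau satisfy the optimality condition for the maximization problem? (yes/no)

The obj-row has a negative entry -7 in column r, so it is not optimal.

no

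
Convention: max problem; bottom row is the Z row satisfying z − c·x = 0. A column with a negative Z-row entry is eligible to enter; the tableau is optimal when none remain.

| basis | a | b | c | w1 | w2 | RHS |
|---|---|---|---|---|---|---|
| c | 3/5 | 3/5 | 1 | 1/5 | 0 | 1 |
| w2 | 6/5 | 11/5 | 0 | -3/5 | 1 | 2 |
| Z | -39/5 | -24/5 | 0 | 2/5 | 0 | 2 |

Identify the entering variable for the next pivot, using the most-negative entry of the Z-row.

a

Negative Z-row entries: a: -39/5, b: -24/5.
The most negative is -39/5 in column a, so a enters.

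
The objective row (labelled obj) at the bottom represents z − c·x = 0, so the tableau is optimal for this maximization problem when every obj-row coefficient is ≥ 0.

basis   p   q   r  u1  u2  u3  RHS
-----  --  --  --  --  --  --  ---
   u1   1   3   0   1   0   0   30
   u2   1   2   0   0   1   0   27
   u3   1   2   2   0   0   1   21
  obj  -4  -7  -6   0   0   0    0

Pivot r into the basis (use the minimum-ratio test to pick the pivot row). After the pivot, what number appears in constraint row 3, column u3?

1/2

Ratio test on column r — row 1: entry 0 ≤ 0; row 2: entry 0 ≤ 0; row 3: 21/2 = 21/2. Minimum is 21/2 at row 3 (u3 leaves); pivot element 2.
Divide row 3 by 2; eliminate column r from the other rows.
In the new row 3, the u3 entry is the old entry divided by the pivot: 1/2 = 1/2.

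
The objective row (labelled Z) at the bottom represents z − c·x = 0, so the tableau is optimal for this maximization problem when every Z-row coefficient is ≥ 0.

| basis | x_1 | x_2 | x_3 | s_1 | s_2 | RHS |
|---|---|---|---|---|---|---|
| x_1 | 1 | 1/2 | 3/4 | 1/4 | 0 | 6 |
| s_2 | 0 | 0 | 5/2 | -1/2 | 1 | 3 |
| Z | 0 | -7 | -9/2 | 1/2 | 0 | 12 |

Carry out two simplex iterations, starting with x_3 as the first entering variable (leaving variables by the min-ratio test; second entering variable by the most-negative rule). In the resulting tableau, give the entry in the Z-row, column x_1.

Ratio test on column x_3 — row 1: 6/(3/4) = 8; row 2: 3/(5/2) = 6/5. Minimum is 6/5 at row 2 (s_2 leaves); pivot element 5/2.
Divide row 2 by 5/2; eliminate column x_3 from the other rows.
Second iteration: most negative Z-row entry is -7 in column x_2, so x_2 enters.
Ratio test on column x_2 — row 1: (51/10)/(1/2) = 51/5; row 2: entry 0 ≤ 0. Minimum is 51/5 at row 1 (x_1 leaves); pivot element 1/2.
Divide row 1 by 1/2; eliminate column x_2 from the other rows.
After both pivots, the entry at the Z-row, column x_1 is 14.

14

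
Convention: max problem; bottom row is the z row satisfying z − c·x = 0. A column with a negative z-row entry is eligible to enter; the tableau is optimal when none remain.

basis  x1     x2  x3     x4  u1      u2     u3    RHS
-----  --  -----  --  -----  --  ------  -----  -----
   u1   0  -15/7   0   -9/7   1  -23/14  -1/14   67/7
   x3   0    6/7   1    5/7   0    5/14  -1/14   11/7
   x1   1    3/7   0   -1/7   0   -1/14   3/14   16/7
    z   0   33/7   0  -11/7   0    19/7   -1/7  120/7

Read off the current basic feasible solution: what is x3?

11/7

x3 is basic (row 2); its value is the RHS of that row, 11/7.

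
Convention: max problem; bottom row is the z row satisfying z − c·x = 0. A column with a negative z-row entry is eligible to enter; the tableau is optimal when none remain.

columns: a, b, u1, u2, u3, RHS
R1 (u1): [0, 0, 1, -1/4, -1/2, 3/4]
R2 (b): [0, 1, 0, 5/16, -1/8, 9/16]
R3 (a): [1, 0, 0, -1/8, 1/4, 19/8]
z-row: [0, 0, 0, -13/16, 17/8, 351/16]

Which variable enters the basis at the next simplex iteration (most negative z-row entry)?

Negative z-row entries: u2: -13/16.
The most negative is -13/16 in column u2, so u2 enters.

u2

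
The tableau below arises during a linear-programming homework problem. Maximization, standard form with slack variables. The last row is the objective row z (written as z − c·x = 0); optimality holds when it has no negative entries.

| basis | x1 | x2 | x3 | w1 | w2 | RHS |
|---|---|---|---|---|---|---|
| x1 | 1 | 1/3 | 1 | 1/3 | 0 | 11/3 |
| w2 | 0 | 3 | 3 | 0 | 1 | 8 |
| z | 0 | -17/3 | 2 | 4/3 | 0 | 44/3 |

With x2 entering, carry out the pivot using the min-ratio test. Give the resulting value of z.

268/9

Ratio test on column x2 — row 1: (11/3)/(1/3) = 11; row 2: 8/3 = 8/3. Minimum is 8/3 at row 2 (w2 leaves); pivot element 3.
Pivot on row 2; the z-row RHS becomes 44/3 − (-17/3)·(8/3) = 268/9.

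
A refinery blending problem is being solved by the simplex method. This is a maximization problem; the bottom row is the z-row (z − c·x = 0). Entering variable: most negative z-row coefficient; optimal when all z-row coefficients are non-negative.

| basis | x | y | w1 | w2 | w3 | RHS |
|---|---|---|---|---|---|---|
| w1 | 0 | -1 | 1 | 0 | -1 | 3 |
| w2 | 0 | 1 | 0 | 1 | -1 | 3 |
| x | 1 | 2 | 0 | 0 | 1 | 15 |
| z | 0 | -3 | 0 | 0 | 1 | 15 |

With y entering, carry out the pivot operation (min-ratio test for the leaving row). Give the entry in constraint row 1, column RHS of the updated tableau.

Ratio test on column y — row 1: entry -1 ≤ 0; row 2: 3/1 = 3; row 3: 15/2 = 15/2. Minimum is 3 at row 2 (w2 leaves); pivot element 1.
Divide row 2 by 1; eliminate column y from the other rows.
Row 1 update in column RHS: 3 − (-1)·3 = 6.

6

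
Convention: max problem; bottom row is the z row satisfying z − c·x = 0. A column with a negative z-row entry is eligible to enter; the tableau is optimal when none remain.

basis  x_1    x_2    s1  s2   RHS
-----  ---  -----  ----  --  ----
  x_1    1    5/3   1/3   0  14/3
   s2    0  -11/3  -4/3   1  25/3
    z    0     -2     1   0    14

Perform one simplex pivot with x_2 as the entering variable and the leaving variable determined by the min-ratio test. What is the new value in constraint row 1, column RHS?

14/5

Ratio test on column x_2 — row 1: (14/3)/(5/3) = 14/5; row 2: entry -11/3 ≤ 0. Minimum is 14/5 at row 1 (x_1 leaves); pivot element 5/3.
Divide row 1 by 5/3; eliminate column x_2 from the other rows.
In the new row 1, the RHS entry is the old entry divided by the pivot: (14/3)/(5/3) = 14/5.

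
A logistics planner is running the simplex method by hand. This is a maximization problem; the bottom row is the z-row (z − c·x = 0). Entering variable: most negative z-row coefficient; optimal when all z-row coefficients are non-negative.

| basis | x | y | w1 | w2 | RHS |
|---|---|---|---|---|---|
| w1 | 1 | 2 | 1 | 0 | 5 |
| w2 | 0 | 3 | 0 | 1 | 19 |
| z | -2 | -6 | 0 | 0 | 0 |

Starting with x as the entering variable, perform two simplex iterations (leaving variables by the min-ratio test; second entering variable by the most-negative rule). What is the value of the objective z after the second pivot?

15

Ratio test on column x — row 1: 5/1 = 5; row 2: entry 0 ≤ 0. Minimum is 5 at row 1 (w1 leaves); pivot element 1.
Pivot on row 1; the z-row RHS becomes 0 − (-2)·5 = 10.
Next entering variable (most negative z-row entry -2): y.
Ratio test on column y — row 1: 5/2 = 5/2; row 2: 19/3 = 19/3. Minimum is 5/2 at row 1 (x leaves); pivot element 2.
After the second pivot the z-row RHS is 10 − (-2)·(5/2) = 15.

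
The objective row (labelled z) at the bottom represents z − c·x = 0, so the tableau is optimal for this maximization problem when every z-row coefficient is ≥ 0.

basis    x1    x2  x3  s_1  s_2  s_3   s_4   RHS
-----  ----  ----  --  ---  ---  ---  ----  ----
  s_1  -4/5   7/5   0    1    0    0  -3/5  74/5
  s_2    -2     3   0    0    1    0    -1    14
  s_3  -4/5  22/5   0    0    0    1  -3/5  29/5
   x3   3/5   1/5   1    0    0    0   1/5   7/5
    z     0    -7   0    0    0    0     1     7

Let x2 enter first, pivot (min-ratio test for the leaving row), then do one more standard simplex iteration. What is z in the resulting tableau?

37/2

Ratio test on column x2 — row 1: (74/5)/(7/5) = 74/7; row 2: 14/3 = 14/3; row 3: (29/5)/(22/5) = 29/22; row 4: (7/5)/(1/5) = 7. Minimum is 29/22 at row 3 (s_3 leaves); pivot element 22/5.
Pivot on row 3; the z-row RHS becomes 7 − (-7)·(29/22) = 357/22.
Next entering variable (most negative z-row entry -14/11): x1.
Ratio test on column x1 — row 1: entry -6/11 ≤ 0; row 2: entry -16/11 ≤ 0; row 3: entry -2/11 ≤ 0; row 4: (25/22)/(7/11) = 25/14. Minimum is 25/14 at row 4 (x3 leaves); pivot element 7/11.
After the second pivot the z-row RHS is 357/22 − (-14/11)·(25/14) = 37/2.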